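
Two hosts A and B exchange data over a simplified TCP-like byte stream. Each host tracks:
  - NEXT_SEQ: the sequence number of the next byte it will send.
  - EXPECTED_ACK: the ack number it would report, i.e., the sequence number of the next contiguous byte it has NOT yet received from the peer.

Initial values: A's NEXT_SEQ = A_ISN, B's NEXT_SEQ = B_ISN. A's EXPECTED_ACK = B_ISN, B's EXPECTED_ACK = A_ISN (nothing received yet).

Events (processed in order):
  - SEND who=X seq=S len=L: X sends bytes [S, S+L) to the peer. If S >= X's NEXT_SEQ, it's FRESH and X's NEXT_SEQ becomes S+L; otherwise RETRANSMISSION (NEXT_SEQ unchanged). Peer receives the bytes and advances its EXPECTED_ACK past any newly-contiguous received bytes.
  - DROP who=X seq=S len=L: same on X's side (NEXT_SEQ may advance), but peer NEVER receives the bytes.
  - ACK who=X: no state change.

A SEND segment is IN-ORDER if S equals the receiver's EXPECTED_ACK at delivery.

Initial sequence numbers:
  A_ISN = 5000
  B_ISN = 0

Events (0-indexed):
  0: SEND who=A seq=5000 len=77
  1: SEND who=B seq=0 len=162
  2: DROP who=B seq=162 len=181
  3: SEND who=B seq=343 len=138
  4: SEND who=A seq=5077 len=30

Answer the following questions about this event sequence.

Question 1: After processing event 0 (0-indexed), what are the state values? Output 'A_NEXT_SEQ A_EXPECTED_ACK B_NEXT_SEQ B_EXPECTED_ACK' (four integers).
After event 0: A_seq=5077 A_ack=0 B_seq=0 B_ack=5077

5077 0 0 5077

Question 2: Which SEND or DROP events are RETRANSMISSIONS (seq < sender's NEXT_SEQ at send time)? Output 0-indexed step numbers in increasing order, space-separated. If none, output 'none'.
Answer: none

Derivation:
Step 0: SEND seq=5000 -> fresh
Step 1: SEND seq=0 -> fresh
Step 2: DROP seq=162 -> fresh
Step 3: SEND seq=343 -> fresh
Step 4: SEND seq=5077 -> fresh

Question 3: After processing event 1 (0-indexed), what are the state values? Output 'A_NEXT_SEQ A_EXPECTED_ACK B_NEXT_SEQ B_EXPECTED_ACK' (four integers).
After event 0: A_seq=5077 A_ack=0 B_seq=0 B_ack=5077
After event 1: A_seq=5077 A_ack=162 B_seq=162 B_ack=5077

5077 162 162 5077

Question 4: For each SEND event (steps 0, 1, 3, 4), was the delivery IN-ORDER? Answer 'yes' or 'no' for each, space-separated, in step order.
Step 0: SEND seq=5000 -> in-order
Step 1: SEND seq=0 -> in-order
Step 3: SEND seq=343 -> out-of-order
Step 4: SEND seq=5077 -> in-order

Answer: yes yes no yes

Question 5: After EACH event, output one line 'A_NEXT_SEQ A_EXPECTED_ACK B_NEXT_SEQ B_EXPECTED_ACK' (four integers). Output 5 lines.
5077 0 0 5077
5077 162 162 5077
5077 162 343 5077
5077 162 481 5077
5107 162 481 5107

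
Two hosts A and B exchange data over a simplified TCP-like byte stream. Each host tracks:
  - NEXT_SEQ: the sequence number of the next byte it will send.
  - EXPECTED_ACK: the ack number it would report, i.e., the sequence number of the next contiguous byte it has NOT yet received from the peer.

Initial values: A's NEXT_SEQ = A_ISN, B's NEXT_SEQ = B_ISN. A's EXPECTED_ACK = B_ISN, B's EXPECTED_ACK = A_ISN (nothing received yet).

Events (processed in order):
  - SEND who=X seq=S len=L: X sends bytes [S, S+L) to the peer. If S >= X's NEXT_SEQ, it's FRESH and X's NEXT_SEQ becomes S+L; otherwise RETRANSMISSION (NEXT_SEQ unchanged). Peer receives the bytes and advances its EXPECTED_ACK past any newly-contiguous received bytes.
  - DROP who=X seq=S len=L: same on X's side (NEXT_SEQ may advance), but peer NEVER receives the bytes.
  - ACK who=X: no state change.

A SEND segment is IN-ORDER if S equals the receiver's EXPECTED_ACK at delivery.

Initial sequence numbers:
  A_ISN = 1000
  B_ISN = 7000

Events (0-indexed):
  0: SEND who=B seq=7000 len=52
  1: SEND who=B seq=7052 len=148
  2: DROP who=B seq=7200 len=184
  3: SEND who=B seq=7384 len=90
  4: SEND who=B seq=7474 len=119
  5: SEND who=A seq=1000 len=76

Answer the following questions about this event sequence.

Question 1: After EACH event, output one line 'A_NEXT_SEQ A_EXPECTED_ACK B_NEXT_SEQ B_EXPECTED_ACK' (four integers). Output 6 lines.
1000 7052 7052 1000
1000 7200 7200 1000
1000 7200 7384 1000
1000 7200 7474 1000
1000 7200 7593 1000
1076 7200 7593 1076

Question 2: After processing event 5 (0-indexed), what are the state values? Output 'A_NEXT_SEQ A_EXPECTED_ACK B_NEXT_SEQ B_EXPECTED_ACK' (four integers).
After event 0: A_seq=1000 A_ack=7052 B_seq=7052 B_ack=1000
After event 1: A_seq=1000 A_ack=7200 B_seq=7200 B_ack=1000
After event 2: A_seq=1000 A_ack=7200 B_seq=7384 B_ack=1000
After event 3: A_seq=1000 A_ack=7200 B_seq=7474 B_ack=1000
After event 4: A_seq=1000 A_ack=7200 B_seq=7593 B_ack=1000
After event 5: A_seq=1076 A_ack=7200 B_seq=7593 B_ack=1076

1076 7200 7593 1076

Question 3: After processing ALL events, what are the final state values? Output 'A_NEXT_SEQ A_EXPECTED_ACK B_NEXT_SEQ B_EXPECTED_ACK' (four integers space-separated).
Answer: 1076 7200 7593 1076

Derivation:
After event 0: A_seq=1000 A_ack=7052 B_seq=7052 B_ack=1000
After event 1: A_seq=1000 A_ack=7200 B_seq=7200 B_ack=1000
After event 2: A_seq=1000 A_ack=7200 B_seq=7384 B_ack=1000
After event 3: A_seq=1000 A_ack=7200 B_seq=7474 B_ack=1000
After event 4: A_seq=1000 A_ack=7200 B_seq=7593 B_ack=1000
After event 5: A_seq=1076 A_ack=7200 B_seq=7593 B_ack=1076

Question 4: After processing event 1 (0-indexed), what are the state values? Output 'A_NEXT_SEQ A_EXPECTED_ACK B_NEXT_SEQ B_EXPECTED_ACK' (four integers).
After event 0: A_seq=1000 A_ack=7052 B_seq=7052 B_ack=1000
After event 1: A_seq=1000 A_ack=7200 B_seq=7200 B_ack=1000

1000 7200 7200 1000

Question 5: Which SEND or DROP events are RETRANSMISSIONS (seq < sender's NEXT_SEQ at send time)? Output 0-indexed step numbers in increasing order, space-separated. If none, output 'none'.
Step 0: SEND seq=7000 -> fresh
Step 1: SEND seq=7052 -> fresh
Step 2: DROP seq=7200 -> fresh
Step 3: SEND seq=7384 -> fresh
Step 4: SEND seq=7474 -> fresh
Step 5: SEND seq=1000 -> fresh

Answer: none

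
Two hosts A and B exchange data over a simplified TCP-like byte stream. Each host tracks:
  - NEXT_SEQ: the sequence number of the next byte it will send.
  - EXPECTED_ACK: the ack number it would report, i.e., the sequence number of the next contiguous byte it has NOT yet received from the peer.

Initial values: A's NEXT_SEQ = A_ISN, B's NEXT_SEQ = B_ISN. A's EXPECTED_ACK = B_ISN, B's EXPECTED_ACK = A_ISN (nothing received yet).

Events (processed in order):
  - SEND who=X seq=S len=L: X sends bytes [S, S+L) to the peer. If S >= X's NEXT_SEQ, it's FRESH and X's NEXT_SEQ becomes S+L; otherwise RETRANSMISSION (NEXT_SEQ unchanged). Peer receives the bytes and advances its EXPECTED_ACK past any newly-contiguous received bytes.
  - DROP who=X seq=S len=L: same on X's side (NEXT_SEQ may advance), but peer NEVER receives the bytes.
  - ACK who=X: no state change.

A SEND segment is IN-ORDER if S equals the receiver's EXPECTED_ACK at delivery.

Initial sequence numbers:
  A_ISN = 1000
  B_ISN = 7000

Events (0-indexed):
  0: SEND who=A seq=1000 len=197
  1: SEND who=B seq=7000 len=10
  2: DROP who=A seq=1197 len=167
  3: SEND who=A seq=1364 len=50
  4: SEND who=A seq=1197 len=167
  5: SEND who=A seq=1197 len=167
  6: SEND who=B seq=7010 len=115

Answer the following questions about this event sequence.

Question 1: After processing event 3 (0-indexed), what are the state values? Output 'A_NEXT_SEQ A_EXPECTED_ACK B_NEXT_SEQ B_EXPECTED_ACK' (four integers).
After event 0: A_seq=1197 A_ack=7000 B_seq=7000 B_ack=1197
After event 1: A_seq=1197 A_ack=7010 B_seq=7010 B_ack=1197
After event 2: A_seq=1364 A_ack=7010 B_seq=7010 B_ack=1197
After event 3: A_seq=1414 A_ack=7010 B_seq=7010 B_ack=1197

1414 7010 7010 1197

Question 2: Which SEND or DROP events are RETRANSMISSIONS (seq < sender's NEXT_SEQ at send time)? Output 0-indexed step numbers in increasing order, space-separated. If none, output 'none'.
Answer: 4 5

Derivation:
Step 0: SEND seq=1000 -> fresh
Step 1: SEND seq=7000 -> fresh
Step 2: DROP seq=1197 -> fresh
Step 3: SEND seq=1364 -> fresh
Step 4: SEND seq=1197 -> retransmit
Step 5: SEND seq=1197 -> retransmit
Step 6: SEND seq=7010 -> fresh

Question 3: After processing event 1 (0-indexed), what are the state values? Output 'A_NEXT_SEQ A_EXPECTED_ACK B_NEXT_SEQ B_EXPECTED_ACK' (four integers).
After event 0: A_seq=1197 A_ack=7000 B_seq=7000 B_ack=1197
After event 1: A_seq=1197 A_ack=7010 B_seq=7010 B_ack=1197

1197 7010 7010 1197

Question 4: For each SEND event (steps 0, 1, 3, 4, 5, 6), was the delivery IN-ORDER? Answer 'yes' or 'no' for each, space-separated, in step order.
Step 0: SEND seq=1000 -> in-order
Step 1: SEND seq=7000 -> in-order
Step 3: SEND seq=1364 -> out-of-order
Step 4: SEND seq=1197 -> in-order
Step 5: SEND seq=1197 -> out-of-order
Step 6: SEND seq=7010 -> in-order

Answer: yes yes no yes no yes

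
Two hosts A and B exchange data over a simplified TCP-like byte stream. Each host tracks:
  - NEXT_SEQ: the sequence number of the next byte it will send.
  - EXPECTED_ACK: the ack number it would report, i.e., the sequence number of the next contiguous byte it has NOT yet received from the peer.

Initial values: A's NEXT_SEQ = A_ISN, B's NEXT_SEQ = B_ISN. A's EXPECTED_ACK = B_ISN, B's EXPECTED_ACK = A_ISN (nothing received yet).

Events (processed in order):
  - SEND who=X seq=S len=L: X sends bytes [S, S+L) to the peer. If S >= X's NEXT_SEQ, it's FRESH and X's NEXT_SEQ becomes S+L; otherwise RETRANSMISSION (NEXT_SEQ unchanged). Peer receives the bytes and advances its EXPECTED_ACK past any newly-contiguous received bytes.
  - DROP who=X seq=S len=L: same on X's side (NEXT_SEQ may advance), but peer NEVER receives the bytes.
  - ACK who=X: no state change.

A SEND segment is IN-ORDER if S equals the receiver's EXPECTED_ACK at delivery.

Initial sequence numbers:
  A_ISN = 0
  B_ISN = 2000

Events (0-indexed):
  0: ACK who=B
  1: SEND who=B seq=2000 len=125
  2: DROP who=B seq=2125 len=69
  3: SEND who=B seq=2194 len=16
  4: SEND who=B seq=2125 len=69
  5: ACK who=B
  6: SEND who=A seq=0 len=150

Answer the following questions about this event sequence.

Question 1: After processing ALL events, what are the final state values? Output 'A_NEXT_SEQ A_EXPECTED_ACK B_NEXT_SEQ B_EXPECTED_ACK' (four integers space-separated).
Answer: 150 2210 2210 150

Derivation:
After event 0: A_seq=0 A_ack=2000 B_seq=2000 B_ack=0
After event 1: A_seq=0 A_ack=2125 B_seq=2125 B_ack=0
After event 2: A_seq=0 A_ack=2125 B_seq=2194 B_ack=0
After event 3: A_seq=0 A_ack=2125 B_seq=2210 B_ack=0
After event 4: A_seq=0 A_ack=2210 B_seq=2210 B_ack=0
After event 5: A_seq=0 A_ack=2210 B_seq=2210 B_ack=0
After event 6: A_seq=150 A_ack=2210 B_seq=2210 B_ack=150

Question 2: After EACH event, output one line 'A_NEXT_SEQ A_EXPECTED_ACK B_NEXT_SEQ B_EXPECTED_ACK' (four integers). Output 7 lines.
0 2000 2000 0
0 2125 2125 0
0 2125 2194 0
0 2125 2210 0
0 2210 2210 0
0 2210 2210 0
150 2210 2210 150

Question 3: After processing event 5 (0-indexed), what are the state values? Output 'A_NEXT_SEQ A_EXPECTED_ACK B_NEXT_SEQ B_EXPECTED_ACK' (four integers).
After event 0: A_seq=0 A_ack=2000 B_seq=2000 B_ack=0
After event 1: A_seq=0 A_ack=2125 B_seq=2125 B_ack=0
After event 2: A_seq=0 A_ack=2125 B_seq=2194 B_ack=0
After event 3: A_seq=0 A_ack=2125 B_seq=2210 B_ack=0
After event 4: A_seq=0 A_ack=2210 B_seq=2210 B_ack=0
After event 5: A_seq=0 A_ack=2210 B_seq=2210 B_ack=0

0 2210 2210 0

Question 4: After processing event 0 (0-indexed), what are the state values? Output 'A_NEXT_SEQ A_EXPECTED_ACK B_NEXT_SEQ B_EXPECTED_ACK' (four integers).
After event 0: A_seq=0 A_ack=2000 B_seq=2000 B_ack=0

0 2000 2000 0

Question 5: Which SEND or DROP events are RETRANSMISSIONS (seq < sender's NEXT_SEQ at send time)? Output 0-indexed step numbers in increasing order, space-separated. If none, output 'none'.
Answer: 4

Derivation:
Step 1: SEND seq=2000 -> fresh
Step 2: DROP seq=2125 -> fresh
Step 3: SEND seq=2194 -> fresh
Step 4: SEND seq=2125 -> retransmit
Step 6: SEND seq=0 -> fresh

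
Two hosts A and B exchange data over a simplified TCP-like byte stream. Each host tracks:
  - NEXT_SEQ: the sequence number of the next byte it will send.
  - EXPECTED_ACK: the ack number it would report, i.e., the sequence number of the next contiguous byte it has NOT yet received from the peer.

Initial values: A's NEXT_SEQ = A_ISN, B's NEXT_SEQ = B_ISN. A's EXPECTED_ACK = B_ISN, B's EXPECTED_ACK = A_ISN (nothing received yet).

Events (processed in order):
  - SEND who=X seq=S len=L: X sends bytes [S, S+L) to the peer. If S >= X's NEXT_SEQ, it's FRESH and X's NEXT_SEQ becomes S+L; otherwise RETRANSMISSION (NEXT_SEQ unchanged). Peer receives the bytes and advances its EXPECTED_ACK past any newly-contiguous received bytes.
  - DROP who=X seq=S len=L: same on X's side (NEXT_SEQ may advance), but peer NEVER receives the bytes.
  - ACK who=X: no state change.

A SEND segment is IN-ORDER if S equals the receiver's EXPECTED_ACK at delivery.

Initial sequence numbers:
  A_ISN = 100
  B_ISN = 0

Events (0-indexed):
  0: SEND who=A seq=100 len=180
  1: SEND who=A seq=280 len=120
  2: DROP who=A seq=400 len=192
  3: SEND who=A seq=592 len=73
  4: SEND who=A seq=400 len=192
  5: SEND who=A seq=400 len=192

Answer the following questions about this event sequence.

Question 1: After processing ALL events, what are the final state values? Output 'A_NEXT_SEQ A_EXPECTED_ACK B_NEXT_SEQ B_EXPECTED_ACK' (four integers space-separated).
Answer: 665 0 0 665

Derivation:
After event 0: A_seq=280 A_ack=0 B_seq=0 B_ack=280
After event 1: A_seq=400 A_ack=0 B_seq=0 B_ack=400
After event 2: A_seq=592 A_ack=0 B_seq=0 B_ack=400
After event 3: A_seq=665 A_ack=0 B_seq=0 B_ack=400
After event 4: A_seq=665 A_ack=0 B_seq=0 B_ack=665
After event 5: A_seq=665 A_ack=0 B_seq=0 B_ack=665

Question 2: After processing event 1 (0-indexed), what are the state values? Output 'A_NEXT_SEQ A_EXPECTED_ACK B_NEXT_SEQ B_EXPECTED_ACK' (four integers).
After event 0: A_seq=280 A_ack=0 B_seq=0 B_ack=280
After event 1: A_seq=400 A_ack=0 B_seq=0 B_ack=400

400 0 0 400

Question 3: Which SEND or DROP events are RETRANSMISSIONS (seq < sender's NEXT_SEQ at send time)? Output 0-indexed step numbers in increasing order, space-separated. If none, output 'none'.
Answer: 4 5

Derivation:
Step 0: SEND seq=100 -> fresh
Step 1: SEND seq=280 -> fresh
Step 2: DROP seq=400 -> fresh
Step 3: SEND seq=592 -> fresh
Step 4: SEND seq=400 -> retransmit
Step 5: SEND seq=400 -> retransmit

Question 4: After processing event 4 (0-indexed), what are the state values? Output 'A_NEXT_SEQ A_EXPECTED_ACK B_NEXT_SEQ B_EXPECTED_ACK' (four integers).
After event 0: A_seq=280 A_ack=0 B_seq=0 B_ack=280
After event 1: A_seq=400 A_ack=0 B_seq=0 B_ack=400
After event 2: A_seq=592 A_ack=0 B_seq=0 B_ack=400
After event 3: A_seq=665 A_ack=0 B_seq=0 B_ack=400
After event 4: A_seq=665 A_ack=0 B_seq=0 B_ack=665

665 0 0 665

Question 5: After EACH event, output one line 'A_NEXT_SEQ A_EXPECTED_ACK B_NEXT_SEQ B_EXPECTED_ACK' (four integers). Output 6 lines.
280 0 0 280
400 0 0 400
592 0 0 400
665 0 0 400
665 0 0 665
665 0 0 665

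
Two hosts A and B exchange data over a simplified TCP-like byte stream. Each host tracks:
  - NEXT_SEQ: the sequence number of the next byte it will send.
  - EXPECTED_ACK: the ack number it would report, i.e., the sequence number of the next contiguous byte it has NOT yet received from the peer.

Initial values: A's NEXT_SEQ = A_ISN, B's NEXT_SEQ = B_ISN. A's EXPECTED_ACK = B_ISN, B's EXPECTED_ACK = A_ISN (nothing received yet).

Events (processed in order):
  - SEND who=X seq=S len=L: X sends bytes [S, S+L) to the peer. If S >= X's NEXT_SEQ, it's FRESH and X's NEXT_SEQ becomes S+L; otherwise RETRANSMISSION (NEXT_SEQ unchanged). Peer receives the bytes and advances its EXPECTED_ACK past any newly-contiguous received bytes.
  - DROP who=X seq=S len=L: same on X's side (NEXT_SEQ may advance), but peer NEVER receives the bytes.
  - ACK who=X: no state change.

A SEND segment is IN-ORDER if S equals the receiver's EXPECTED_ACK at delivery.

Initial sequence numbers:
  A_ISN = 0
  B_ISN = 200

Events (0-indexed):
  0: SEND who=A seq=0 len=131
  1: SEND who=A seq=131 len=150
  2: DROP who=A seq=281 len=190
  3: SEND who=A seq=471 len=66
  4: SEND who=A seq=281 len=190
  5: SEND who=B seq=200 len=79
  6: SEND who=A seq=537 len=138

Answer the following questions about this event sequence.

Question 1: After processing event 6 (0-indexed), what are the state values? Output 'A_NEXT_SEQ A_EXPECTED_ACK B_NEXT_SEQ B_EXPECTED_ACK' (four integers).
After event 0: A_seq=131 A_ack=200 B_seq=200 B_ack=131
After event 1: A_seq=281 A_ack=200 B_seq=200 B_ack=281
After event 2: A_seq=471 A_ack=200 B_seq=200 B_ack=281
After event 3: A_seq=537 A_ack=200 B_seq=200 B_ack=281
After event 4: A_seq=537 A_ack=200 B_seq=200 B_ack=537
After event 5: A_seq=537 A_ack=279 B_seq=279 B_ack=537
After event 6: A_seq=675 A_ack=279 B_seq=279 B_ack=675

675 279 279 675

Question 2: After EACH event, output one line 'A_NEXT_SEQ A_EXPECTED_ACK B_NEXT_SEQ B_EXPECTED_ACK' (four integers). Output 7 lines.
131 200 200 131
281 200 200 281
471 200 200 281
537 200 200 281
537 200 200 537
537 279 279 537
675 279 279 675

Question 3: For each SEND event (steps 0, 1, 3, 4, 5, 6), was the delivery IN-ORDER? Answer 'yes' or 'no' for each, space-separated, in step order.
Step 0: SEND seq=0 -> in-order
Step 1: SEND seq=131 -> in-order
Step 3: SEND seq=471 -> out-of-order
Step 4: SEND seq=281 -> in-order
Step 5: SEND seq=200 -> in-order
Step 6: SEND seq=537 -> in-order

Answer: yes yes no yes yes yes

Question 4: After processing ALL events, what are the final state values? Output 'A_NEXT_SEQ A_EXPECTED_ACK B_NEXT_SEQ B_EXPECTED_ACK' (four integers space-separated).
After event 0: A_seq=131 A_ack=200 B_seq=200 B_ack=131
After event 1: A_seq=281 A_ack=200 B_seq=200 B_ack=281
After event 2: A_seq=471 A_ack=200 B_seq=200 B_ack=281
After event 3: A_seq=537 A_ack=200 B_seq=200 B_ack=281
After event 4: A_seq=537 A_ack=200 B_seq=200 B_ack=537
After event 5: A_seq=537 A_ack=279 B_seq=279 B_ack=537
After event 6: A_seq=675 A_ack=279 B_seq=279 B_ack=675

Answer: 675 279 279 675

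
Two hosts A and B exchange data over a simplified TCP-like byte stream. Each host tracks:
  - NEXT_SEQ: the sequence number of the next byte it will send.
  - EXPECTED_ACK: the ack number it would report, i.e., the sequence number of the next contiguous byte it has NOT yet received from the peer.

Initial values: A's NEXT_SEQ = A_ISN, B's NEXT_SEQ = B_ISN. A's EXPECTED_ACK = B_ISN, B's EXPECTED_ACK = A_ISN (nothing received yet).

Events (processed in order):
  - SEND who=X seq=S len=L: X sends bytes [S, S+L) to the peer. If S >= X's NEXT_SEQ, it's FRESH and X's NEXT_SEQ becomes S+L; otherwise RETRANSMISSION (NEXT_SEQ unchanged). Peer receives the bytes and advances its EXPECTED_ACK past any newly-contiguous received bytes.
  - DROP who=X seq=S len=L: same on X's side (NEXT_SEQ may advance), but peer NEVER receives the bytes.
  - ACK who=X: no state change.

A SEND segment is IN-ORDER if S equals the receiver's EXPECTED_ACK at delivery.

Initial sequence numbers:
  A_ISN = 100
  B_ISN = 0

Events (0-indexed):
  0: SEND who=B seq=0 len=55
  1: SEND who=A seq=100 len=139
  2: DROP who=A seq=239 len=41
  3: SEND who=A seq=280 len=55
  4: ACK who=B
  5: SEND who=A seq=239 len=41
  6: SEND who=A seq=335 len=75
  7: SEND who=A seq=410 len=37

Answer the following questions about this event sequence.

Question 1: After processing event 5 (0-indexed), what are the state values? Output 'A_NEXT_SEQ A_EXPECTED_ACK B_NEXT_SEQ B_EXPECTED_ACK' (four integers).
After event 0: A_seq=100 A_ack=55 B_seq=55 B_ack=100
After event 1: A_seq=239 A_ack=55 B_seq=55 B_ack=239
After event 2: A_seq=280 A_ack=55 B_seq=55 B_ack=239
After event 3: A_seq=335 A_ack=55 B_seq=55 B_ack=239
After event 4: A_seq=335 A_ack=55 B_seq=55 B_ack=239
After event 5: A_seq=335 A_ack=55 B_seq=55 B_ack=335

335 55 55 335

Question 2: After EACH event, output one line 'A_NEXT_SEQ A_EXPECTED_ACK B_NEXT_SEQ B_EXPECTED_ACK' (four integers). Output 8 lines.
100 55 55 100
239 55 55 239
280 55 55 239
335 55 55 239
335 55 55 239
335 55 55 335
410 55 55 410
447 55 55 447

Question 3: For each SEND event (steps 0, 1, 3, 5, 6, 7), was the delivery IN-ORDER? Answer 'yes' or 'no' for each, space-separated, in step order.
Step 0: SEND seq=0 -> in-order
Step 1: SEND seq=100 -> in-order
Step 3: SEND seq=280 -> out-of-order
Step 5: SEND seq=239 -> in-order
Step 6: SEND seq=335 -> in-order
Step 7: SEND seq=410 -> in-order

Answer: yes yes no yes yes yes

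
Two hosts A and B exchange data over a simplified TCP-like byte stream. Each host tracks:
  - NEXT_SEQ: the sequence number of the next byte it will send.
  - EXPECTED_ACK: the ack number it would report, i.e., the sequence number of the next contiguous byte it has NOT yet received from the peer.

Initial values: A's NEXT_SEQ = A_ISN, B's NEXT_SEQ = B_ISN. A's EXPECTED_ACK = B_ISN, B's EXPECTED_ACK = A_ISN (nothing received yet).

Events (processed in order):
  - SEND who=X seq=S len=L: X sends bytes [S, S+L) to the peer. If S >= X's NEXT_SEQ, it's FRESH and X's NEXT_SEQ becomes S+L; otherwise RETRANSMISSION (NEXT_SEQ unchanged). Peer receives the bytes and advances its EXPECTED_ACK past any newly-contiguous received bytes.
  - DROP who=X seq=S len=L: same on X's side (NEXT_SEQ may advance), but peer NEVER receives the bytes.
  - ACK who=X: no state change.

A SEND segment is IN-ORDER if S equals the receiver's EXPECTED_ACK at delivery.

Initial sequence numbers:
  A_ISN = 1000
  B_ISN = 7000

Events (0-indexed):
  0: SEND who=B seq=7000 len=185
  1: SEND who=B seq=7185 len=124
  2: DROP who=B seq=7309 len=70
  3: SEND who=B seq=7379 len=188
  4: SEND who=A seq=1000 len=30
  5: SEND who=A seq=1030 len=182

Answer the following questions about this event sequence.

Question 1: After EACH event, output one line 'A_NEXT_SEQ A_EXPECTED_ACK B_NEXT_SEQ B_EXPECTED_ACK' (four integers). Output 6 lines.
1000 7185 7185 1000
1000 7309 7309 1000
1000 7309 7379 1000
1000 7309 7567 1000
1030 7309 7567 1030
1212 7309 7567 1212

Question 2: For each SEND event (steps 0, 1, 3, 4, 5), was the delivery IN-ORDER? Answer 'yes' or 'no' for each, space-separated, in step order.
Answer: yes yes no yes yes

Derivation:
Step 0: SEND seq=7000 -> in-order
Step 1: SEND seq=7185 -> in-order
Step 3: SEND seq=7379 -> out-of-order
Step 4: SEND seq=1000 -> in-order
Step 5: SEND seq=1030 -> in-order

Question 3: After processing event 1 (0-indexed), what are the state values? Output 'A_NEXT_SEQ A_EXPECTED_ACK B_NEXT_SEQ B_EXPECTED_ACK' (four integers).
After event 0: A_seq=1000 A_ack=7185 B_seq=7185 B_ack=1000
After event 1: A_seq=1000 A_ack=7309 B_seq=7309 B_ack=1000

1000 7309 7309 1000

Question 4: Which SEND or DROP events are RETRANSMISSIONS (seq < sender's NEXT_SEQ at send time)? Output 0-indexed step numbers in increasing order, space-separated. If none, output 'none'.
Answer: none

Derivation:
Step 0: SEND seq=7000 -> fresh
Step 1: SEND seq=7185 -> fresh
Step 2: DROP seq=7309 -> fresh
Step 3: SEND seq=7379 -> fresh
Step 4: SEND seq=1000 -> fresh
Step 5: SEND seq=1030 -> fresh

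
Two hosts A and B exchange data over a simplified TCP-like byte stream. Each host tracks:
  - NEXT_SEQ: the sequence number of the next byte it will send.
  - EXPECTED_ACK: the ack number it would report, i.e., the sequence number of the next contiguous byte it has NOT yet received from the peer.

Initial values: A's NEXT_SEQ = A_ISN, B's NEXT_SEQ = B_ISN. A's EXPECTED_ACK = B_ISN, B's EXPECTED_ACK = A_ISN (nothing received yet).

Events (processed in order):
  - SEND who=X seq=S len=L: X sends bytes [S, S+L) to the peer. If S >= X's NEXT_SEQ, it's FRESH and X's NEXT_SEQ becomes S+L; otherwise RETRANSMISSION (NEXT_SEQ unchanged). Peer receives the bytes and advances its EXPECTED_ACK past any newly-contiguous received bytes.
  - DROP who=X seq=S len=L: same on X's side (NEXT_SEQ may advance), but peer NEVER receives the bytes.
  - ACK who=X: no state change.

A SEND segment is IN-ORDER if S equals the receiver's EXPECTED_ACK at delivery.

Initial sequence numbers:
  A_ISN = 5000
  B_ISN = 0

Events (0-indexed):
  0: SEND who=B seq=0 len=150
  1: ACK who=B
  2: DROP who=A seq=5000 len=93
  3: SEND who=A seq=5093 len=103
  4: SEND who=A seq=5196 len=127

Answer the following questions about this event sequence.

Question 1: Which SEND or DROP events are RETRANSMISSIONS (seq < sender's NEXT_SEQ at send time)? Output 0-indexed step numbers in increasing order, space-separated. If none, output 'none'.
Answer: none

Derivation:
Step 0: SEND seq=0 -> fresh
Step 2: DROP seq=5000 -> fresh
Step 3: SEND seq=5093 -> fresh
Step 4: SEND seq=5196 -> fresh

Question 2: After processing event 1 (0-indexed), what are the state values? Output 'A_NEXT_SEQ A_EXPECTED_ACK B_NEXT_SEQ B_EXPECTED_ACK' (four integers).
After event 0: A_seq=5000 A_ack=150 B_seq=150 B_ack=5000
After event 1: A_seq=5000 A_ack=150 B_seq=150 B_ack=5000

5000 150 150 5000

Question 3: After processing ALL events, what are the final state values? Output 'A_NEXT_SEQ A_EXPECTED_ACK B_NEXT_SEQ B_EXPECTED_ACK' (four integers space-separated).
After event 0: A_seq=5000 A_ack=150 B_seq=150 B_ack=5000
After event 1: A_seq=5000 A_ack=150 B_seq=150 B_ack=5000
After event 2: A_seq=5093 A_ack=150 B_seq=150 B_ack=5000
After event 3: A_seq=5196 A_ack=150 B_seq=150 B_ack=5000
After event 4: A_seq=5323 A_ack=150 B_seq=150 B_ack=5000

Answer: 5323 150 150 5000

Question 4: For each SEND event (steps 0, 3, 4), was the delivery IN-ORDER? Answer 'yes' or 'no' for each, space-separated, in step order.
Step 0: SEND seq=0 -> in-order
Step 3: SEND seq=5093 -> out-of-order
Step 4: SEND seq=5196 -> out-of-order

Answer: yes no no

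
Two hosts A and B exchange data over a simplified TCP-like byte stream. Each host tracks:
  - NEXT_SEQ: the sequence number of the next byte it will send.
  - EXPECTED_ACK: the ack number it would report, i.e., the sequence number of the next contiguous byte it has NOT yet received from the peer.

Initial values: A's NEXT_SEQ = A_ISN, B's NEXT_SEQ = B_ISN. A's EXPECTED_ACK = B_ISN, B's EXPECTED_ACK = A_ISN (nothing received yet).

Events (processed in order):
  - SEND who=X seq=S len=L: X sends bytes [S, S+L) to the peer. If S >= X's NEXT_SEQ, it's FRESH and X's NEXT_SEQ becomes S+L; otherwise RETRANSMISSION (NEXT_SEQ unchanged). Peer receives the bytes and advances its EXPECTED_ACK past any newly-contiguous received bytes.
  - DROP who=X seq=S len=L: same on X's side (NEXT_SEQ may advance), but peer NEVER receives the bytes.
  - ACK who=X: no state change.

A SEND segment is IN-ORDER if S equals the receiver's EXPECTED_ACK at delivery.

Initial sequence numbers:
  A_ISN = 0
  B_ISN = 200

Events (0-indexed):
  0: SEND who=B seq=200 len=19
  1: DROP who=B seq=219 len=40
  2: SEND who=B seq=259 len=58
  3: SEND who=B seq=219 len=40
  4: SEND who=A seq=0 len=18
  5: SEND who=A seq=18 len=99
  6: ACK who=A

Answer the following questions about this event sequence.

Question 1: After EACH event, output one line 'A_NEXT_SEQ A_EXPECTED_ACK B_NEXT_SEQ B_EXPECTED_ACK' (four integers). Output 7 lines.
0 219 219 0
0 219 259 0
0 219 317 0
0 317 317 0
18 317 317 18
117 317 317 117
117 317 317 117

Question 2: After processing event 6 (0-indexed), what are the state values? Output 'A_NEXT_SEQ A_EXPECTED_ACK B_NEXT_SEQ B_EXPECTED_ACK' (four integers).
After event 0: A_seq=0 A_ack=219 B_seq=219 B_ack=0
After event 1: A_seq=0 A_ack=219 B_seq=259 B_ack=0
After event 2: A_seq=0 A_ack=219 B_seq=317 B_ack=0
After event 3: A_seq=0 A_ack=317 B_seq=317 B_ack=0
After event 4: A_seq=18 A_ack=317 B_seq=317 B_ack=18
After event 5: A_seq=117 A_ack=317 B_seq=317 B_ack=117
After event 6: A_seq=117 A_ack=317 B_seq=317 B_ack=117

117 317 317 117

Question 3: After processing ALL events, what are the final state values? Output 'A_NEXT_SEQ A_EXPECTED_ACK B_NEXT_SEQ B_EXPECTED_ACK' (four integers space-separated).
Answer: 117 317 317 117

Derivation:
After event 0: A_seq=0 A_ack=219 B_seq=219 B_ack=0
After event 1: A_seq=0 A_ack=219 B_seq=259 B_ack=0
After event 2: A_seq=0 A_ack=219 B_seq=317 B_ack=0
After event 3: A_seq=0 A_ack=317 B_seq=317 B_ack=0
After event 4: A_seq=18 A_ack=317 B_seq=317 B_ack=18
After event 5: A_seq=117 A_ack=317 B_seq=317 B_ack=117
After event 6: A_seq=117 A_ack=317 B_seq=317 B_ack=117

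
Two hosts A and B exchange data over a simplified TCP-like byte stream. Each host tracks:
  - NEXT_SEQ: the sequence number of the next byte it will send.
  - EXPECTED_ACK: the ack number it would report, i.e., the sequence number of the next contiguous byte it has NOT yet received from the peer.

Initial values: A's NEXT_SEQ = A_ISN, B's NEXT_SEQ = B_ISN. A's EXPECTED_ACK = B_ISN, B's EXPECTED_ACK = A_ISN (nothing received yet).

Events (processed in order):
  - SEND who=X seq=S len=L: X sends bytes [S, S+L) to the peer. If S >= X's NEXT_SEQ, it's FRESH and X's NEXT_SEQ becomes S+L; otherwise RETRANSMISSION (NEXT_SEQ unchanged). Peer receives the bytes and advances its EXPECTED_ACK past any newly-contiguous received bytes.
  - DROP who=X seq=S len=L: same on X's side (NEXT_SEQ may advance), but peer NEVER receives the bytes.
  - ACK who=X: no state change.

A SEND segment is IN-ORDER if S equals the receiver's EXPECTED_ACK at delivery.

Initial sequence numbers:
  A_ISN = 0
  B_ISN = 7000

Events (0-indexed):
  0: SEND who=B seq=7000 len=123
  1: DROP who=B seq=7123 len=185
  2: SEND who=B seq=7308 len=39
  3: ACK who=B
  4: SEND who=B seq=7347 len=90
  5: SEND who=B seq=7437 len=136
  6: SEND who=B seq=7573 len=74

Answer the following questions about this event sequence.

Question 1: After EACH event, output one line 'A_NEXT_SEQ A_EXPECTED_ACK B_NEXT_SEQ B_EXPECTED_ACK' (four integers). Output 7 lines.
0 7123 7123 0
0 7123 7308 0
0 7123 7347 0
0 7123 7347 0
0 7123 7437 0
0 7123 7573 0
0 7123 7647 0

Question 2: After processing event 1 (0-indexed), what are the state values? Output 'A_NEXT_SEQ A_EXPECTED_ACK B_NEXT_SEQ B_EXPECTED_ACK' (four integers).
After event 0: A_seq=0 A_ack=7123 B_seq=7123 B_ack=0
After event 1: A_seq=0 A_ack=7123 B_seq=7308 B_ack=0

0 7123 7308 0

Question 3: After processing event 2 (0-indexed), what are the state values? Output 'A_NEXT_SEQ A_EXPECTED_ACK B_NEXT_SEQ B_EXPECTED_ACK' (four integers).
After event 0: A_seq=0 A_ack=7123 B_seq=7123 B_ack=0
After event 1: A_seq=0 A_ack=7123 B_seq=7308 B_ack=0
After event 2: A_seq=0 A_ack=7123 B_seq=7347 B_ack=0

0 7123 7347 0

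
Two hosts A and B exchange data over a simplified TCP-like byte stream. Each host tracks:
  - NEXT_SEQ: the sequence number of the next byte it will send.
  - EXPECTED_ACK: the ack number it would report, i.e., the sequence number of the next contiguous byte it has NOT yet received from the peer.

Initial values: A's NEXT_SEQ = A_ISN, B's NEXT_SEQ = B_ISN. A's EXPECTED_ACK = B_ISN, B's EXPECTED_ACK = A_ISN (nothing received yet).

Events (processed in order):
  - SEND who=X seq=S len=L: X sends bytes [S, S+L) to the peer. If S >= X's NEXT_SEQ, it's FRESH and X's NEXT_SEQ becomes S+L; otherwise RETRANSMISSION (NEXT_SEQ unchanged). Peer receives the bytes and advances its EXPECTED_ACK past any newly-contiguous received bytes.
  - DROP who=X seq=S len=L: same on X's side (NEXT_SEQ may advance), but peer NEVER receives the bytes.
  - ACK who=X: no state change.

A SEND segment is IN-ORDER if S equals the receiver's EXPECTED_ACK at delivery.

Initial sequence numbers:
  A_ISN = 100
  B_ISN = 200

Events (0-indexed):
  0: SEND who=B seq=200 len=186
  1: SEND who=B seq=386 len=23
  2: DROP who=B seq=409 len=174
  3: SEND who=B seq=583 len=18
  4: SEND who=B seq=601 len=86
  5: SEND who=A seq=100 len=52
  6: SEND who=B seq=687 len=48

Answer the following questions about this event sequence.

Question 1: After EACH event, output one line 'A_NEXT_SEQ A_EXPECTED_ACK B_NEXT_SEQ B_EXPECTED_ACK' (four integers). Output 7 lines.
100 386 386 100
100 409 409 100
100 409 583 100
100 409 601 100
100 409 687 100
152 409 687 152
152 409 735 152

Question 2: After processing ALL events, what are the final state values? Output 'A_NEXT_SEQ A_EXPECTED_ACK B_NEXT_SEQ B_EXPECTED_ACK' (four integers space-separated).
After event 0: A_seq=100 A_ack=386 B_seq=386 B_ack=100
After event 1: A_seq=100 A_ack=409 B_seq=409 B_ack=100
After event 2: A_seq=100 A_ack=409 B_seq=583 B_ack=100
After event 3: A_seq=100 A_ack=409 B_seq=601 B_ack=100
After event 4: A_seq=100 A_ack=409 B_seq=687 B_ack=100
After event 5: A_seq=152 A_ack=409 B_seq=687 B_ack=152
After event 6: A_seq=152 A_ack=409 B_seq=735 B_ack=152

Answer: 152 409 735 152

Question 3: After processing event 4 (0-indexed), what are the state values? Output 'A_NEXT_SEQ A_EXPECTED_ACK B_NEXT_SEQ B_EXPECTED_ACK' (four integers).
After event 0: A_seq=100 A_ack=386 B_seq=386 B_ack=100
After event 1: A_seq=100 A_ack=409 B_seq=409 B_ack=100
After event 2: A_seq=100 A_ack=409 B_seq=583 B_ack=100
After event 3: A_seq=100 A_ack=409 B_seq=601 B_ack=100
After event 4: A_seq=100 A_ack=409 B_seq=687 B_ack=100

100 409 687 100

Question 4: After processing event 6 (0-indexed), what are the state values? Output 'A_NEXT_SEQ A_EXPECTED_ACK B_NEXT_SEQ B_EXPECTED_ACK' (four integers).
After event 0: A_seq=100 A_ack=386 B_seq=386 B_ack=100
After event 1: A_seq=100 A_ack=409 B_seq=409 B_ack=100
After event 2: A_seq=100 A_ack=409 B_seq=583 B_ack=100
After event 3: A_seq=100 A_ack=409 B_seq=601 B_ack=100
After event 4: A_seq=100 A_ack=409 B_seq=687 B_ack=100
After event 5: A_seq=152 A_ack=409 B_seq=687 B_ack=152
After event 6: A_seq=152 A_ack=409 B_seq=735 B_ack=152

152 409 735 152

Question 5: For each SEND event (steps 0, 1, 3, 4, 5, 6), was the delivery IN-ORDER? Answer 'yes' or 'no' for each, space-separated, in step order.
Answer: yes yes no no yes no

Derivation:
Step 0: SEND seq=200 -> in-order
Step 1: SEND seq=386 -> in-order
Step 3: SEND seq=583 -> out-of-order
Step 4: SEND seq=601 -> out-of-order
Step 5: SEND seq=100 -> in-order
Step 6: SEND seq=687 -> out-of-order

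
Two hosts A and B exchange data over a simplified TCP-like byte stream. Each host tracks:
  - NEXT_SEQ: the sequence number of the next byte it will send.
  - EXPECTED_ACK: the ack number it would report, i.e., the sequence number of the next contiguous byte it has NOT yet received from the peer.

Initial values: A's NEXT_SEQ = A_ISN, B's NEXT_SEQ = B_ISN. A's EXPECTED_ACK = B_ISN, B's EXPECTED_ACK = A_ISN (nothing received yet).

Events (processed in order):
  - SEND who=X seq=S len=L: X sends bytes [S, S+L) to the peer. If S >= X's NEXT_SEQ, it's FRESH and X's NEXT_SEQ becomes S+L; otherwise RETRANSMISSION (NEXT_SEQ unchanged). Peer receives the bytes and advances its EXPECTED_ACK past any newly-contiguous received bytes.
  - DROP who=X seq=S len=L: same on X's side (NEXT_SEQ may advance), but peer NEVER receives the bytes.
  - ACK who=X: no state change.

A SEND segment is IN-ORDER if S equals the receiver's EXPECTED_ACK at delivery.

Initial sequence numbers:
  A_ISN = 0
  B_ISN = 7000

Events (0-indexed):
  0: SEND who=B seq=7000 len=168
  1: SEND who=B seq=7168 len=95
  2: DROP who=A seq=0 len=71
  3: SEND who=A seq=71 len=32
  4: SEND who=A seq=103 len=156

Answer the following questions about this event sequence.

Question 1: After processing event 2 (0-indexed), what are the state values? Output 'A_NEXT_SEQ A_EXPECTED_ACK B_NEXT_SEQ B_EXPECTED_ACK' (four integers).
After event 0: A_seq=0 A_ack=7168 B_seq=7168 B_ack=0
After event 1: A_seq=0 A_ack=7263 B_seq=7263 B_ack=0
After event 2: A_seq=71 A_ack=7263 B_seq=7263 B_ack=0

71 7263 7263 0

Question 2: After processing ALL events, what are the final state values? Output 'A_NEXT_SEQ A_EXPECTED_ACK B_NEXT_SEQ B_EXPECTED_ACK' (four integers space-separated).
After event 0: A_seq=0 A_ack=7168 B_seq=7168 B_ack=0
After event 1: A_seq=0 A_ack=7263 B_seq=7263 B_ack=0
After event 2: A_seq=71 A_ack=7263 B_seq=7263 B_ack=0
After event 3: A_seq=103 A_ack=7263 B_seq=7263 B_ack=0
After event 4: A_seq=259 A_ack=7263 B_seq=7263 B_ack=0

Answer: 259 7263 7263 0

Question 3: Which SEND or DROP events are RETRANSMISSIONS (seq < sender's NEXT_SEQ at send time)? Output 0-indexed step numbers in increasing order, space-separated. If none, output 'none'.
Step 0: SEND seq=7000 -> fresh
Step 1: SEND seq=7168 -> fresh
Step 2: DROP seq=0 -> fresh
Step 3: SEND seq=71 -> fresh
Step 4: SEND seq=103 -> fresh

Answer: none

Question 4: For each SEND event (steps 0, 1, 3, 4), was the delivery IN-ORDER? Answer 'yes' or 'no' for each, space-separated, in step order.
Answer: yes yes no no

Derivation:
Step 0: SEND seq=7000 -> in-order
Step 1: SEND seq=7168 -> in-order
Step 3: SEND seq=71 -> out-of-order
Step 4: SEND seq=103 -> out-of-order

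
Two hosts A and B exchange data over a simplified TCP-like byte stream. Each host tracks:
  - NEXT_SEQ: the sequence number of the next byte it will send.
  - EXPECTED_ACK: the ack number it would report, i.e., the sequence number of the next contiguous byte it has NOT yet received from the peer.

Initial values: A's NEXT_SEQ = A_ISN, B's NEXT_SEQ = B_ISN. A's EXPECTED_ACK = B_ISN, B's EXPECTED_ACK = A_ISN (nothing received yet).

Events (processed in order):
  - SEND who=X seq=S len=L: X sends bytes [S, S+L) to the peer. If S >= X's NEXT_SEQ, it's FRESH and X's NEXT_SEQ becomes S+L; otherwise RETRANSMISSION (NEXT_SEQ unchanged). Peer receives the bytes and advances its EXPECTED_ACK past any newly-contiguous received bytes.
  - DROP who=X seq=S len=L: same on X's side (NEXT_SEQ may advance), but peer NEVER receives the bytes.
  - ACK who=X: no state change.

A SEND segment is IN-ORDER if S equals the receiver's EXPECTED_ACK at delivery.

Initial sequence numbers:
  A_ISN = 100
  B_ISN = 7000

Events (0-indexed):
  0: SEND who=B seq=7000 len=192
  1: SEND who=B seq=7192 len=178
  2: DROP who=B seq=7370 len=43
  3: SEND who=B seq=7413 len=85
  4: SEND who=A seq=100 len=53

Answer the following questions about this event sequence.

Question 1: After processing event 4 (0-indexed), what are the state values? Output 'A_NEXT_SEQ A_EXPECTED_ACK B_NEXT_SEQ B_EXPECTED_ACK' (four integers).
After event 0: A_seq=100 A_ack=7192 B_seq=7192 B_ack=100
After event 1: A_seq=100 A_ack=7370 B_seq=7370 B_ack=100
After event 2: A_seq=100 A_ack=7370 B_seq=7413 B_ack=100
After event 3: A_seq=100 A_ack=7370 B_seq=7498 B_ack=100
After event 4: A_seq=153 A_ack=7370 B_seq=7498 B_ack=153

153 7370 7498 153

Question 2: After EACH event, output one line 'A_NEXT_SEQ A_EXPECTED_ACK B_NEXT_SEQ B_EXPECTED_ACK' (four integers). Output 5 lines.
100 7192 7192 100
100 7370 7370 100
100 7370 7413 100
100 7370 7498 100
153 7370 7498 153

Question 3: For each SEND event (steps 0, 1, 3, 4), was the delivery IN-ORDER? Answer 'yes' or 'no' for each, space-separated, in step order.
Answer: yes yes no yes

Derivation:
Step 0: SEND seq=7000 -> in-order
Step 1: SEND seq=7192 -> in-order
Step 3: SEND seq=7413 -> out-of-order
Step 4: SEND seq=100 -> in-order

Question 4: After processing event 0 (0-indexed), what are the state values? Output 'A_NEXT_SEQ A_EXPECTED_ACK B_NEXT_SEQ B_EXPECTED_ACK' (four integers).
After event 0: A_seq=100 A_ack=7192 B_seq=7192 B_ack=100

100 7192 7192 100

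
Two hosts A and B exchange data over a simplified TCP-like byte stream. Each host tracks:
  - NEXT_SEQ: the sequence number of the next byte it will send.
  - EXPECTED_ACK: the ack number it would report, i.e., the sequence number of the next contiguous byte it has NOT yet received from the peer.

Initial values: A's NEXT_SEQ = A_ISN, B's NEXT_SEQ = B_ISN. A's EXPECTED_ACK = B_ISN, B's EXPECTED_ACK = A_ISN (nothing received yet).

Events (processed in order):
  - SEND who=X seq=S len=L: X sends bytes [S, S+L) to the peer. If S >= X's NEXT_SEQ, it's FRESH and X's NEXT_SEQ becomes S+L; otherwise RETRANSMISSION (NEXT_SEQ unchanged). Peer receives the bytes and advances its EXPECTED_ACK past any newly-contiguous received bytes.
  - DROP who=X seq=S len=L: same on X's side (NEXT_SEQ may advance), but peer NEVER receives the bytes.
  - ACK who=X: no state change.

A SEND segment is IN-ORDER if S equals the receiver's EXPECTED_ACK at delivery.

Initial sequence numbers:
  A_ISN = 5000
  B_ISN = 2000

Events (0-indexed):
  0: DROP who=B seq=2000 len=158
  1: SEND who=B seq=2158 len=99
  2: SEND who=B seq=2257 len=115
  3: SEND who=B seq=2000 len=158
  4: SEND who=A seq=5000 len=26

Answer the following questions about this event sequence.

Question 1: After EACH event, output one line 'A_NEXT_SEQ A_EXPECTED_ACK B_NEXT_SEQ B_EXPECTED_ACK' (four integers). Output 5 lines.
5000 2000 2158 5000
5000 2000 2257 5000
5000 2000 2372 5000
5000 2372 2372 5000
5026 2372 2372 5026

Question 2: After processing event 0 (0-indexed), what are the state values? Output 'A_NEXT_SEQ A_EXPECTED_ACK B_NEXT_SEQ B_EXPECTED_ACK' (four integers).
After event 0: A_seq=5000 A_ack=2000 B_seq=2158 B_ack=5000

5000 2000 2158 5000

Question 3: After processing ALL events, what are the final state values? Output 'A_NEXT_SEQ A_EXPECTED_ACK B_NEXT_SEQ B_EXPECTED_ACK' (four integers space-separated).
After event 0: A_seq=5000 A_ack=2000 B_seq=2158 B_ack=5000
After event 1: A_seq=5000 A_ack=2000 B_seq=2257 B_ack=5000
After event 2: A_seq=5000 A_ack=2000 B_seq=2372 B_ack=5000
After event 3: A_seq=5000 A_ack=2372 B_seq=2372 B_ack=5000
After event 4: A_seq=5026 A_ack=2372 B_seq=2372 B_ack=5026

Answer: 5026 2372 2372 5026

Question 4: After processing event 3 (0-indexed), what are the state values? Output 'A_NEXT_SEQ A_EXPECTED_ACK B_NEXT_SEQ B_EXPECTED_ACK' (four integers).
After event 0: A_seq=5000 A_ack=2000 B_seq=2158 B_ack=5000
After event 1: A_seq=5000 A_ack=2000 B_seq=2257 B_ack=5000
After event 2: A_seq=5000 A_ack=2000 B_seq=2372 B_ack=5000
After event 3: A_seq=5000 A_ack=2372 B_seq=2372 B_ack=5000

5000 2372 2372 5000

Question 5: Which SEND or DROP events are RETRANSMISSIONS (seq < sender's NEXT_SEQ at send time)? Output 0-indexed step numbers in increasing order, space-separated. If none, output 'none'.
Step 0: DROP seq=2000 -> fresh
Step 1: SEND seq=2158 -> fresh
Step 2: SEND seq=2257 -> fresh
Step 3: SEND seq=2000 -> retransmit
Step 4: SEND seq=5000 -> fresh

Answer: 3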